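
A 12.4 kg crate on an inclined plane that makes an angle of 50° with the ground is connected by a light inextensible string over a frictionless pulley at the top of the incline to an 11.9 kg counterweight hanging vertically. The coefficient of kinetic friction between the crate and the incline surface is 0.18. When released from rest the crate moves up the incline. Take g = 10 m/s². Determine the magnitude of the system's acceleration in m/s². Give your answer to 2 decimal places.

0.40 m/s²

For the crate on the incline: the weight component along the slope is m₁g sin 50° = 12.4 × 10 × 0.7660 = 94.984 N and the normal force is N = m₁g cos 50° = 79.706 N.
Kinetic friction opposes the crate's motion up the incline: f = μN = 0.18 × 79.706 = 14.347 N acting down the slope.
Newton's second law for the crate (up-slope positive): T − 94.984 − 14.347 = 12.4 a. For the hanging counterweight (downward positive): 11.9 × 10 − T = 11.9 a.
Adding the two equations eliminates T: 9.669 = 24.3 a, so a = 0.3979 m/s².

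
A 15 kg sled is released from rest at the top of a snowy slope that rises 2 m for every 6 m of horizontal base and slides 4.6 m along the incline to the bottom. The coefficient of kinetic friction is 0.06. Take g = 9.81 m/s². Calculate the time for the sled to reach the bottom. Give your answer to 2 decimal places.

1.90 s

The weight component along the incline is mg sin 18.43° = 46.533 N and the normal force is N = mg cos 18.43° = 139.599 N.
Friction up the slope is f = μN = 0.06 × 139.599 = 8.376 N, so the net downslope force is 46.533 − 8.376 = 38.157 N and a = 38.157 / 15 = 2.5438 m/s².
Starting from rest, L = ½at², so t = √(2L/a) = √(2 × 4.6 / 2.5438) = 1.9017 s.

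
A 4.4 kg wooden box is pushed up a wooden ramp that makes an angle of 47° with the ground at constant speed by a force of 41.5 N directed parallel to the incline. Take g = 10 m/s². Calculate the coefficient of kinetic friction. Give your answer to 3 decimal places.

0.311

At constant speed ΣF = 0 along the incline. The applied 41.5 N acts up the slope; the weight component mg sin 47° = 32.180 N and kinetic friction μN both act down the slope.
So 41.5 = 32.180 + μ × 30.008, giving μ = (41.5 − 32.180) / 30.008 = 0.3106.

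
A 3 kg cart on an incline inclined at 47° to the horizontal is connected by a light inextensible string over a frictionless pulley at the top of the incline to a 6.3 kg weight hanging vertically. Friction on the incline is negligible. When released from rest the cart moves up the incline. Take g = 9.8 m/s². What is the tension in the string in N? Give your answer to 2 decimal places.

For the cart on the incline: the weight component along the slope is m₁g sin 47° = 3 × 9.8 × 0.7314 = 21.503 N and the normal force is N = m₁g cos 47° = 20.051 N.
Newton's second law for the cart (up-slope positive): T − 21.503 = 3 a. For the hanging weight (downward positive): 6.3 × 9.8 − T = 6.3 a.
Adding the two equations eliminates T: 40.237 = 9.3 a, so a = 4.3266 m/s².
Then from the hanging weight's equation, T = 6.3 × (9.8 − 4.3266) = 34.482 N.

34.48 N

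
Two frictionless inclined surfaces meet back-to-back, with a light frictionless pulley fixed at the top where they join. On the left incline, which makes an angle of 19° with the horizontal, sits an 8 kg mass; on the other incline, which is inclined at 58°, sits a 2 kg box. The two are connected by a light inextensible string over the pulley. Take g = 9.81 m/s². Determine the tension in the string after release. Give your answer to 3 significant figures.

Resolve each weight along its own incline: the 8 kg mass has component 8 × 9.81 × sin 19° = 25.551 N down its slope, and the 2 kg mass has 2 × 9.81 × sin 58° = 16.639 N down its slope.
The 8 kg side's 25.551 N exceeds the other side's 16.639 N, so that mass slides down and the 2 kg mass slides up. Taking that direction as positive, Newton's second law for the whole system gives 25.551 − 16.639 = (8 + 2) a, so a = 8.912 / 10 = 0.8912 m/s².
For the 2 kg mass (up-slope positive): T − 16.639 = 2 × 0.8912, so T = 18.421 N.

18.4 N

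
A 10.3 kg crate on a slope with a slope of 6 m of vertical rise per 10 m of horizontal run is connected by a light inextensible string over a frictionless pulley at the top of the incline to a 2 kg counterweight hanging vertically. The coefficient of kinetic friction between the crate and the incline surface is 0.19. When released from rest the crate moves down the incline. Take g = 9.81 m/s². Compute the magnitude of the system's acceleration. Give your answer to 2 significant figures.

1.3 m/s²

For the crate on the incline: the weight component along the slope is m₁g sin 30.96° = 10.3 × 9.81 × 0.5145 = 51.987 N and the normal force is N = m₁g cos 30.96° = 86.644 N.
Kinetic friction opposes the crate's motion down the incline: f = μN = 0.19 × 86.644 = 16.462 N acting up the slope.
Newton's second law for the crate (down-slope positive): 51.987 − 16.462 − T = 10.3 a. For the hanging counterweight (upward positive): T − 2 × 9.81 = 2 a.
Adding the two equations eliminates T: 15.905 = 12.3 a, so a = 1.2931 m/s².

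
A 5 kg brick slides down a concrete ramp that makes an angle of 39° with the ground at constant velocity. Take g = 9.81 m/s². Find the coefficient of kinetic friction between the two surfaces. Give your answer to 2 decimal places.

At constant velocity the net force along the incline is zero: mg sin 39° = μ mg cos 39°.
So μ = tan 39° = 0.6293 / 0.7771 = 0.8098.

0.81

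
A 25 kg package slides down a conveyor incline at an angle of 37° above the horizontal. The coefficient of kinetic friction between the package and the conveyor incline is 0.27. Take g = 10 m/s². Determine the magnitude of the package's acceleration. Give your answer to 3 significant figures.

Resolving the weight along the incline: the component pulling the package down the slope is mg sin 37° = 25 × 10 × 0.6018 = 150.450 N, and the normal force is N = mg cos 37° = 25 × 10 × 0.7986 = 199.650 N.
Kinetic friction acts up the slope with magnitude f = μN = 0.27 × 199.650 = 53.906 N.
Net force along the incline is 150.450 − 53.906 = 96.544 N, so a = 96.544 / 25 = 3.8618 m/s².

3.86 m/s²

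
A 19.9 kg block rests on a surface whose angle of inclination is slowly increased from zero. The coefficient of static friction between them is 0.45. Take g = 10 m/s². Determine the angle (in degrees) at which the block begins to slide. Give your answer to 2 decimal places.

24.23°

At the threshold of sliding, static friction is at its maximum μ_s N and exactly balances the weight component along the incline: mg sin θ = μ_s mg cos θ.
Hence tan θ = μ_s = 0.45, so θ = arctan(0.45) = 24.2277°.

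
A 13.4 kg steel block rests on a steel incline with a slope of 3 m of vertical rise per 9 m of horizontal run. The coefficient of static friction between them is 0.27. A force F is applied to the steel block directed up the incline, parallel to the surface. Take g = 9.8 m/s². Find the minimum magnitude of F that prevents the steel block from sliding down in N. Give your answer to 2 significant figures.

The normal force is N = mg cos 18.43° = 124.581 N. With F at its minimum the steel block is on the verge of sliding down, so static friction is at its maximum μ_s N = 0.27 × 124.581 = 33.637 N and acts up the slope.
Equilibrium along the incline: F + μ_s N = mg sin 18.43°, so F = 41.527 − 33.637 = 7.890 N.

7.9 N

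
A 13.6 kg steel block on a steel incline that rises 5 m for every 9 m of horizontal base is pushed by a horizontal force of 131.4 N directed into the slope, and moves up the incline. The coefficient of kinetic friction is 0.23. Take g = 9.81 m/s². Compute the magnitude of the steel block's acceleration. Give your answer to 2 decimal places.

The horizontal push has components F cos 29.05° = 131.4 × 0.8742 = 114.870 N up the incline and F sin 29.05° = 131.4 × 0.4856 = 63.808 N pressing into the surface.
The normal force is therefore N = mg cos 29.05° + F sin 29.05° = 116.632 + 63.808 = 180.440 N, and kinetic friction down the slope is μN = 0.23 × 180.440 = 41.501 N.
Along the incline: F cos 29.05° − mg sin 29.05° − μN = ma, so 114.870 − 64.787 − 41.501 = 13.6 a, giving a = 0.6310 m/s².

0.63 m/s²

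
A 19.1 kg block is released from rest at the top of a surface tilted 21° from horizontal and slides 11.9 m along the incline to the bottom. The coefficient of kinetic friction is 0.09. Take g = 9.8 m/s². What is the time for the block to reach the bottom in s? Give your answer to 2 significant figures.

3.0 s

The weight component along the incline is mg sin 21° = 67.079 N and the normal force is N = mg cos 21° = 174.748 N.
Friction up the slope is f = μN = 0.09 × 174.748 = 15.727 N, so the net downslope force is 67.079 − 15.727 = 51.352 N and a = 51.352 / 19.1 = 2.6886 m/s².
Starting from rest, L = ½at², so t = √(2L/a) = √(2 × 11.9 / 2.6886) = 2.9753 s.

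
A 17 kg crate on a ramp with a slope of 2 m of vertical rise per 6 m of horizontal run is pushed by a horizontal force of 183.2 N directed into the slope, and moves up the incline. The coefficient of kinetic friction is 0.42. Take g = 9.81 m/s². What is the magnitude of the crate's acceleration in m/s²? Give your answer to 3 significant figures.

The horizontal push has components F cos 18.43° = 183.2 × 0.9487 = 173.802 N up the incline and F sin 18.43° = 183.2 × 0.3162 = 57.928 N pressing into the surface.
The normal force is therefore N = mg cos 18.43° + F sin 18.43° = 158.215 + 57.928 = 216.143 N, and kinetic friction down the slope is μN = 0.42 × 216.143 = 90.780 N.
Along the incline: F cos 18.43° − mg sin 18.43° − μN = ma, so 173.802 − 52.733 − 90.780 = 17 a, giving a = 1.7817 m/s².

1.78 m/s²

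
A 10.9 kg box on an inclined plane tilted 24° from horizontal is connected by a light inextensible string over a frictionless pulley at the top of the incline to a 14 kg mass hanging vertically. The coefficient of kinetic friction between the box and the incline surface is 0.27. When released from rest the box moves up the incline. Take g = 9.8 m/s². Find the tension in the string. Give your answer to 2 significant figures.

For the box on the incline: the weight component along the slope is m₁g sin 24° = 10.9 × 9.8 × 0.4067 = 43.444 N and the normal force is N = m₁g cos 24° = 97.585 N.
Kinetic friction opposes the box's motion up the incline: f = μN = 0.27 × 97.585 = 26.348 N acting down the slope.
Newton's second law for the box (up-slope positive): T − 43.444 − 26.348 = 10.9 a. For the hanging mass (downward positive): 14 × 9.8 − T = 14 a.
Adding the two equations eliminates T: 67.408 = 24.9 a, so a = 2.7071 m/s².
Then from the hanging mass's equation, T = 14 × (9.8 − 2.7071) = 99.301 N.

99 N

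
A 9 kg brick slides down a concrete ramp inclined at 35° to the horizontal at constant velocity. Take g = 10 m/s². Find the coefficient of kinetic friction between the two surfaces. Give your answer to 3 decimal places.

0.700

At constant velocity the net force along the incline is zero: mg sin 35° = μ mg cos 35°.
So μ = tan 35° = 0.5736 / 0.8192 = 0.7002.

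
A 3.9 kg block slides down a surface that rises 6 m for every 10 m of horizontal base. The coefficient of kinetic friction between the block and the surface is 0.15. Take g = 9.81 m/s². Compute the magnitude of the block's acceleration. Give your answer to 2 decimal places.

Resolving the weight along the incline: the component pulling the block down the slope is mg sin 30.96° = 3.9 × 9.81 × 0.5145 = 19.684 N, and the normal force is N = mg cos 30.96° = 3.9 × 9.81 × 0.8575 = 32.807 N.
Kinetic friction acts up the slope with magnitude f = μN = 0.15 × 32.807 = 4.921 N.
Net force along the incline is 19.684 − 4.921 = 14.763 N, so a = 14.763 / 3.9 = 3.7854 m/s².

3.79 m/s²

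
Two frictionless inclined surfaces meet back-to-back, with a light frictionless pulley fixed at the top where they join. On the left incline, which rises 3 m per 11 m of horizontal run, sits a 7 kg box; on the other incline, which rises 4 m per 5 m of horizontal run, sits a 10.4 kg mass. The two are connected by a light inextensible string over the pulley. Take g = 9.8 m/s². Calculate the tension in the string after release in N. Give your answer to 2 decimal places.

36.40 N

Resolve each weight along its own incline: the 7 kg mass has component 7 × 9.8 × sin 15.26° = 18.050 N down its slope, and the 10.4 kg mass has 10.4 × 9.8 × sin 38.66° = 63.669 N down its slope.
The 10.4 kg side's 63.669 N exceeds the other side's 18.050 N, so that mass slides down and the 7 kg mass slides up. Taking that direction as positive, Newton's second law for the whole system gives 63.669 − 18.050 = (7 + 10.4) a, so a = 45.619 / 17.4 = 2.6218 m/s².
For the 7 kg mass (up-slope positive): T − 18.050 = 7 × 2.6218, so T = 36.403 N.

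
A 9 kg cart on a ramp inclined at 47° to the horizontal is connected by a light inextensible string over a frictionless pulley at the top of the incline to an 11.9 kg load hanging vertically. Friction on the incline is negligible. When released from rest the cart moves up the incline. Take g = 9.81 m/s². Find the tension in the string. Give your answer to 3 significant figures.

For the cart on the incline: the weight component along the slope is m₁g sin 47° = 9 × 9.81 × 0.7314 = 64.575 N and the normal force is N = m₁g cos 47° = 60.214 N.
Newton's second law for the cart (up-slope positive): T − 64.575 = 9 a. For the hanging load (downward positive): 11.9 × 9.81 − T = 11.9 a.
Adding the two equations eliminates T: 52.164 = 20.9 a, so a = 2.4959 m/s².
Then from the hanging load's equation, T = 11.9 × (9.81 − 2.4959) = 87.038 N.

87.0 N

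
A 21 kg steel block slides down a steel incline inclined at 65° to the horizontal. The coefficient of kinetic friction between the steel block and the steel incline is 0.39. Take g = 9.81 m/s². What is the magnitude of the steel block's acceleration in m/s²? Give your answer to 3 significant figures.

7.27 m/s²

Resolving the weight along the incline: the component pulling the steel block down the slope is mg sin 65° = 21 × 9.81 × 0.9063 = 186.707 N, and the normal force is N = mg cos 65° = 21 × 9.81 × 0.4226 = 87.060 N.
Kinetic friction acts up the slope with magnitude f = μN = 0.39 × 87.060 = 33.953 N.
Net force along the incline is 186.707 − 33.953 = 152.754 N, so a = 152.754 / 21 = 7.2740 m/s².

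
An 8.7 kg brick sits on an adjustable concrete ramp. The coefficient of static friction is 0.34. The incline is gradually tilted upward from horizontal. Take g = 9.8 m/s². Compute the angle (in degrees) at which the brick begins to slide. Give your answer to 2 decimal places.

At the threshold of sliding, static friction is at its maximum μ_s N and exactly balances the weight component along the incline: mg sin θ = μ_s mg cos θ.
Hence tan θ = μ_s = 0.34, so θ = arctan(0.34) = 18.7780°.

18.78°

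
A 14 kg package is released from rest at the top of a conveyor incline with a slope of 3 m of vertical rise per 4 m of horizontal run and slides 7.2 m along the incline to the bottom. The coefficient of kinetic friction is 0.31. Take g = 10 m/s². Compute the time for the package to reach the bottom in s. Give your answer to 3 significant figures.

2.02 s

The weight component along the incline is mg sin 36.87° = 84.000 N and the normal force is N = mg cos 36.87° = 112.000 N.
Friction up the slope is f = μN = 0.31 × 112.000 = 34.720 N, so the net downslope force is 84.000 − 34.720 = 49.280 N and a = 49.280 / 14 = 3.5200 m/s².
Starting from rest, L = ½at², so t = √(2L/a) = √(2 × 7.2 / 3.5200) = 2.0226 s.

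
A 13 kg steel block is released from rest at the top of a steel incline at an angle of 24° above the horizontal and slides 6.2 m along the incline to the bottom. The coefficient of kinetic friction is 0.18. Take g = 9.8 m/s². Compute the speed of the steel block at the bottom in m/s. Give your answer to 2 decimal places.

5.43 m/s

The weight component along the incline is mg sin 24° = 51.818 N and the normal force is N = mg cos 24° = 116.386 N.
Friction up the slope is f = μN = 0.18 × 116.386 = 20.949 N, so the net downslope force is 51.818 − 20.949 = 30.869 N and a = 30.869 / 13 = 2.3745 m/s².
Starting from rest over a distance of 6.2 m, v² = 2aL = 2 × 2.3745 × 6.2 = 29.4438, so v = 5.4262 m/s.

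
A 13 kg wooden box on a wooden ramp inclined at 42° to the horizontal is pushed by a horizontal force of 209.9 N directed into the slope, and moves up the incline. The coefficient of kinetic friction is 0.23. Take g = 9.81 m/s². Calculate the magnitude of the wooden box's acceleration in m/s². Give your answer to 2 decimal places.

1.27 m/s²

The horizontal push has components F cos 42° = 209.9 × 0.7431 = 155.977 N up the incline and F sin 42° = 209.9 × 0.6691 = 140.444 N pressing into the surface.
The normal force is therefore N = mg cos 42° + F sin 42° = 94.768 + 140.444 = 235.212 N, and kinetic friction down the slope is μN = 0.23 × 235.212 = 54.099 N.
Along the incline: F cos 42° − mg sin 42° − μN = ma, so 155.977 − 85.330 − 54.099 = 13 a, giving a = 1.2729 m/s².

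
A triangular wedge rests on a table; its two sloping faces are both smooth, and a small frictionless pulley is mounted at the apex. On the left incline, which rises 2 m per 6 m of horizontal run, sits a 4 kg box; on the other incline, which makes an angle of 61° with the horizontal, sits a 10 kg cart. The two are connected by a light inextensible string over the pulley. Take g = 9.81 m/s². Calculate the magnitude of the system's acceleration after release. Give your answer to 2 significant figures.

5.2 m/s²

Resolve each weight along its own incline: the 4 kg mass has component 4 × 9.81 × sin 18.43° = 12.409 N down its slope, and the 10 kg mass has 10 × 9.81 × sin 61° = 85.800 N down its slope.
The 10 kg side's 85.800 N exceeds the other side's 12.409 N, so that mass slides down and the 4 kg mass slides up. Taking that direction as positive, Newton's second law for the whole system gives 85.800 − 12.409 = (4 + 10) a, so a = 73.391 / 14 = 5.2422 m/s².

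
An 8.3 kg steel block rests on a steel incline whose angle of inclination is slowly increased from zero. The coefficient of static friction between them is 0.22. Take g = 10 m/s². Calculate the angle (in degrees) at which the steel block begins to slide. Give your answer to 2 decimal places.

12.41°

At the threshold of sliding, static friction is at its maximum μ_s N and exactly balances the weight component along the incline: mg sin θ = μ_s mg cos θ.
Hence tan θ = μ_s = 0.22, so θ = arctan(0.22) = 12.4074°.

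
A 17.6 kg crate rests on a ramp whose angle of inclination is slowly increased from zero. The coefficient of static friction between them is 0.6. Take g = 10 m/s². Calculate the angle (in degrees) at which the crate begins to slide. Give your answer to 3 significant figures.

At the threshold of sliding, static friction is at its maximum μ_s N and exactly balances the weight component along the incline: mg sin θ = μ_s mg cos θ.
Hence tan θ = μ_s = 0.6, so θ = arctan(0.6) = 30.9638°.

31.0°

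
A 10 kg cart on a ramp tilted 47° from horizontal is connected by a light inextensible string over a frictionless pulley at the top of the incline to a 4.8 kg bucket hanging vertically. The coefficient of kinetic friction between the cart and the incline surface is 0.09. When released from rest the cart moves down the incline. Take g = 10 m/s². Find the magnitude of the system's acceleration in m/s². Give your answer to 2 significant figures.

For the cart on the incline: the weight component along the slope is m₁g sin 47° = 10 × 10 × 0.7314 = 73.140 N and the normal force is N = m₁g cos 47° = 68.200 N.
Kinetic friction opposes the cart's motion down the incline: f = μN = 0.09 × 68.200 = 6.138 N acting up the slope.
Newton's second law for the cart (down-slope positive): 73.140 − 6.138 − T = 10 a. For the hanging bucket (upward positive): T − 4.8 × 10 = 4.8 a.
Adding the two equations eliminates T: 19.002 = 14.8 a, so a = 1.2839 m/s².

1.3 m/s²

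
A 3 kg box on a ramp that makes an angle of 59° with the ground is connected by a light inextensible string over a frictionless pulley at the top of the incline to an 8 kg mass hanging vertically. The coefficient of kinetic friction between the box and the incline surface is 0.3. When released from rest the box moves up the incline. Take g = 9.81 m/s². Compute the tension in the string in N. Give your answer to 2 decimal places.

43.06 N

For the box on the incline: the weight component along the slope is m₁g sin 59° = 3 × 9.81 × 0.8572 = 25.227 N and the normal force is N = m₁g cos 59° = 15.158 N.
Kinetic friction opposes the box's motion up the incline: f = μN = 0.3 × 15.158 = 4.547 N acting down the slope.
Newton's second law for the box (up-slope positive): T − 25.227 − 4.547 = 3 a. For the hanging mass (downward positive): 8 × 9.81 − T = 8 a.
Adding the two equations eliminates T: 48.706 = 11 a, so a = 4.4278 m/s².
Then from the hanging mass's equation, T = 8 × (9.81 − 4.4278) = 43.058 N.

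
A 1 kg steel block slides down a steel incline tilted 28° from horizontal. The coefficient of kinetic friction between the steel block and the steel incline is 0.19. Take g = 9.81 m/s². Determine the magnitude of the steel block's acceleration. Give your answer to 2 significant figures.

3.0 m/s²

Resolving the weight along the incline: the component pulling the steel block down the slope is mg sin 28° = 1 × 9.81 × 0.4695 = 4.606 N, and the normal force is N = mg cos 28° = 1 × 9.81 × 0.8829 = 8.661 N.
Kinetic friction acts up the slope with magnitude f = μN = 0.19 × 8.661 = 1.646 N.
Net force along the incline is 4.606 − 1.646 = 2.960 N, so a = 2.960 / 1 = 2.9600 m/s².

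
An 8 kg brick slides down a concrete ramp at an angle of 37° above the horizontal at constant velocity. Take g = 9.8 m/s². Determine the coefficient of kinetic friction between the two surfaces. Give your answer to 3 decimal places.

0.754

At constant velocity the net force along the incline is zero: mg sin 37° = μ mg cos 37°.
So μ = tan 37° = 0.6018 / 0.7986 = 0.7536.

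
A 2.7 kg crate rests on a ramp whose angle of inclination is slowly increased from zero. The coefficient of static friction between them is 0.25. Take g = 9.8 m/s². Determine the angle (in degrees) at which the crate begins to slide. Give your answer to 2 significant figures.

14°

At the threshold of sliding, static friction is at its maximum μ_s N and exactly balances the weight component along the incline: mg sin θ = μ_s mg cos θ.
Hence tan θ = μ_s = 0.25, so θ = arctan(0.25) = 14.0362°.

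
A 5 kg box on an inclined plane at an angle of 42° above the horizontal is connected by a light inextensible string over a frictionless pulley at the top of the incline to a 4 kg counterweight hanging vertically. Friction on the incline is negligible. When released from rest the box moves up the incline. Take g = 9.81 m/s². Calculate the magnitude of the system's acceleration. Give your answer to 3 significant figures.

0.713 m/s²

For the box on the incline: the weight component along the slope is m₁g sin 42° = 5 × 9.81 × 0.6691 = 32.819 N and the normal force is N = m₁g cos 42° = 36.451 N.
Newton's second law for the box (up-slope positive): T − 32.819 = 5 a. For the hanging counterweight (downward positive): 4 × 9.81 − T = 4 a.
Adding the two equations eliminates T: 6.421 = 9 a, so a = 0.7134 m/s².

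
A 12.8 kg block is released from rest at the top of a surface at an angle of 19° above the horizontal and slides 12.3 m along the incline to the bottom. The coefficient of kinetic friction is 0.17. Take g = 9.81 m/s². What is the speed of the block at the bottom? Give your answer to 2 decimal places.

6.31 m/s

The weight component along the incline is mg sin 19° = 40.881 N and the normal force is N = mg cos 19° = 118.727 N.
Friction up the slope is f = μN = 0.17 × 118.727 = 20.184 N, so the net downslope force is 40.881 − 20.184 = 20.697 N and a = 20.697 / 12.8 = 1.6170 m/s².
Starting from rest over a distance of 12.3 m, v² = 2aL = 2 × 1.6170 × 12.3 = 39.7782, so v = 6.3070 m/s.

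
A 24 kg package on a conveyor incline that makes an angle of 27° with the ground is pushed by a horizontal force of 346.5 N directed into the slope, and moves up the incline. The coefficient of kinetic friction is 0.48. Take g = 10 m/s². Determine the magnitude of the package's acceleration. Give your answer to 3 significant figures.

The horizontal push has components F cos 27° = 346.5 × 0.8910 = 308.731 N up the incline and F sin 27° = 346.5 × 0.4540 = 157.311 N pressing into the surface.
The normal force is therefore N = mg cos 27° + F sin 27° = 213.840 + 157.311 = 371.151 N, and kinetic friction down the slope is μN = 0.48 × 371.151 = 178.152 N.
Along the incline: F cos 27° − mg sin 27° − μN = ma, so 308.731 − 108.960 − 178.152 = 24 a, giving a = 0.9008 m/s².

0.901 m/s²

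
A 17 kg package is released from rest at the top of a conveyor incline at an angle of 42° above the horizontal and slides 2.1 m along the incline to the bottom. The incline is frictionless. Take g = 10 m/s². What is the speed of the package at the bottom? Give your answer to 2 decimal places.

The weight component along the incline is mg sin 42° = 113.752 N and the normal force is N = mg cos 42° = 126.335 N.
With no friction, a = g sin 42° = 6.6913 m/s².
Starting from rest over a distance of 2.1 m, v² = 2aL = 2 × 6.6913 × 2.1 = 28.1035, so v = 5.3013 m/s.

5.30 m/s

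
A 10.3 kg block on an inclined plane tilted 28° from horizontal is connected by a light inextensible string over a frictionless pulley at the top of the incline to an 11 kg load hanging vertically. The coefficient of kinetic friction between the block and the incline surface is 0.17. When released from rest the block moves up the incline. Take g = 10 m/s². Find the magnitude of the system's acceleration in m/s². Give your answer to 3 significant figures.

2.17 m/s²

For the block on the incline: the weight component along the slope is m₁g sin 28° = 10.3 × 10 × 0.4695 = 48.358 N and the normal force is N = m₁g cos 28° = 90.944 N.
Kinetic friction opposes the block's motion up the incline: f = μN = 0.17 × 90.944 = 15.460 N acting down the slope.
Newton's second law for the block (up-slope positive): T − 48.358 − 15.460 = 10.3 a. For the hanging load (downward positive): 11 × 10 − T = 11 a.
Adding the two equations eliminates T: 46.182 = 21.3 a, so a = 2.1682 m/s².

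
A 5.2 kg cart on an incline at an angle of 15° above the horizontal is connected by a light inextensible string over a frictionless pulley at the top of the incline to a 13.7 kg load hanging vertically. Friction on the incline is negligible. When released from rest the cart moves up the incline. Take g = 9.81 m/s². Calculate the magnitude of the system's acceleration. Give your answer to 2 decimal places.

For the cart on the incline: the weight component along the slope is m₁g sin 15° = 5.2 × 9.81 × 0.2588 = 13.202 N and the normal force is N = m₁g cos 15° = 49.274 N.
Newton's second law for the cart (up-slope positive): T − 13.202 = 5.2 a. For the hanging load (downward positive): 13.7 × 9.81 − T = 13.7 a.
Adding the two equations eliminates T: 121.195 = 18.9 a, so a = 6.4124 m/s².

6.41 m/s²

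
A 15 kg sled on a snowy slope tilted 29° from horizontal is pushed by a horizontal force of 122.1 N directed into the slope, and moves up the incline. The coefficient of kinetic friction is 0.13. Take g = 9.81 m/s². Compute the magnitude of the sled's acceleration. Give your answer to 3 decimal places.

The horizontal push has components F cos 29° = 122.1 × 0.8746 = 106.789 N up the incline and F sin 29° = 122.1 × 0.4848 = 59.194 N pressing into the surface.
The normal force is therefore N = mg cos 29° + F sin 29° = 128.697 + 59.194 = 187.891 N, and kinetic friction down the slope is μN = 0.13 × 187.891 = 24.426 N.
Along the incline: F cos 29° − mg sin 29° − μN = ma, so 106.789 − 71.338 − 24.426 = 15 a, giving a = 0.7350 m/s².

0.735 m/s²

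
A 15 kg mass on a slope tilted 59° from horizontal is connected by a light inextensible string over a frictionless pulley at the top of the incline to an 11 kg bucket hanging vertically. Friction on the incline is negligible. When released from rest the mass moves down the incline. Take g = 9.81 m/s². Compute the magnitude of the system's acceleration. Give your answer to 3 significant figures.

For the mass on the incline: the weight component along the slope is m₁g sin 59° = 15 × 9.81 × 0.8572 = 126.137 N and the normal force is N = m₁g cos 59° = 75.788 N.
Newton's second law for the mass (down-slope positive): 126.137 − T = 15 a. For the hanging bucket (upward positive): T − 11 × 9.81 = 11 a.
Adding the two equations eliminates T: 18.227 = 26 a, so a = 0.7010 m/s².

0.701 m/s²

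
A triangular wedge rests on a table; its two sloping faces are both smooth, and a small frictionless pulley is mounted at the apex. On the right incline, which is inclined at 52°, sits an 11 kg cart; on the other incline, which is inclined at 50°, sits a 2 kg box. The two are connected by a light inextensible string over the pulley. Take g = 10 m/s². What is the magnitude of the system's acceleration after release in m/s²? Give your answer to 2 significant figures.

5.5 m/s²

Resolve each weight along its own incline: the 11 kg mass has component 11 × 10 × sin 52° = 86.681 N down its slope, and the 2 kg mass has 2 × 10 × sin 50° = 15.321 N down its slope.
The 11 kg side's 86.681 N exceeds the other side's 15.321 N, so that mass slides down and the 2 kg mass slides up. Taking that direction as positive, Newton's second law for the whole system gives 86.681 − 15.321 = (11 + 2) a, so a = 71.360 / 13 = 5.4892 m/s².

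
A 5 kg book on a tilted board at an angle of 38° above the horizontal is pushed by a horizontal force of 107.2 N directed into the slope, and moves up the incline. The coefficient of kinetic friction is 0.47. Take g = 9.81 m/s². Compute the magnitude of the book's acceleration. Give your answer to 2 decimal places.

The horizontal push has components F cos 38° = 107.2 × 0.7880 = 84.474 N up the incline and F sin 38° = 107.2 × 0.6157 = 66.003 N pressing into the surface.
The normal force is therefore N = mg cos 38° + F sin 38° = 38.651 + 66.003 = 104.654 N, and kinetic friction down the slope is μN = 0.47 × 104.654 = 49.187 N.
Along the incline: F cos 38° − mg sin 38° − μN = ma, so 84.474 − 30.200 − 49.187 = 5 a, giving a = 1.0174 m/s².

1.02 m/s²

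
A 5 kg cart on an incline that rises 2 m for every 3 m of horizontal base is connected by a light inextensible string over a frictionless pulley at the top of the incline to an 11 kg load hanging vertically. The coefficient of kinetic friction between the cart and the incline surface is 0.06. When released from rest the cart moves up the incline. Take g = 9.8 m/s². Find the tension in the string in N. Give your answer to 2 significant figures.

For the cart on the incline: the weight component along the slope is m₁g sin 33.69° = 5 × 9.8 × 0.5547 = 27.180 N and the normal force is N = m₁g cos 33.69° = 40.770 N.
Kinetic friction opposes the cart's motion up the incline: f = μN = 0.06 × 40.770 = 2.446 N acting down the slope.
Newton's second law for the cart (up-slope positive): T − 27.180 − 2.446 = 5 a. For the hanging load (downward positive): 11 × 9.8 − T = 11 a.
Adding the two equations eliminates T: 78.174 = 16 a, so a = 4.8859 m/s².
Then from the hanging load's equation, T = 11 × (9.8 − 4.8859) = 54.055 N.

54 N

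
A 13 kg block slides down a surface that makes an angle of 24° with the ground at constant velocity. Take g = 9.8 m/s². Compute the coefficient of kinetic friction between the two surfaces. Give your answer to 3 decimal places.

At constant velocity the net force along the incline is zero: mg sin 24° = μ mg cos 24°.
So μ = tan 24° = 0.4067 / 0.9135 = 0.4452.

0.445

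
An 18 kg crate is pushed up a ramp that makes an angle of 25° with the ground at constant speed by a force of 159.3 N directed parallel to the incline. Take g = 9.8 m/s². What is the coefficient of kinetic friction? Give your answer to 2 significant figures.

At constant speed ΣF = 0 along the incline. The applied 159.3 N acts up the slope; the weight component mg sin 25° = 74.550 N and kinetic friction μN both act down the slope.
So 159.3 = 74.550 + μ × 159.873, giving μ = (159.3 − 74.550) / 159.873 = 0.5301.

0.53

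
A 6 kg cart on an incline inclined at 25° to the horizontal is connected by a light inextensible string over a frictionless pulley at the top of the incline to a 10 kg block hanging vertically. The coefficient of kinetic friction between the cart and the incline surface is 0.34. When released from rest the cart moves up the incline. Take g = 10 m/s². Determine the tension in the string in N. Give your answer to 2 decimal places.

64.90 N

For the cart on the incline: the weight component along the slope is m₁g sin 25° = 6 × 10 × 0.4226 = 25.356 N and the normal force is N = m₁g cos 25° = 54.378 N.
Kinetic friction opposes the cart's motion up the incline: f = μN = 0.34 × 54.378 = 18.489 N acting down the slope.
Newton's second law for the cart (up-slope positive): T − 25.356 − 18.489 = 6 a. For the hanging block (downward positive): 10 × 10 − T = 10 a.
Adding the two equations eliminates T: 56.155 = 16 a, so a = 3.5097 m/s².
Then from the hanging block's equation, T = 10 × (10 − 3.5097) = 64.903 N.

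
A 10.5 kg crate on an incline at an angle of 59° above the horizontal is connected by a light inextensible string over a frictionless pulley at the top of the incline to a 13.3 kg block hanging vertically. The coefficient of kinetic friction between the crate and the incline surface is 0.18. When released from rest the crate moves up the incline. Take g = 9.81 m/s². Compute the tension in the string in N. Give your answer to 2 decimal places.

For the crate on the incline: the weight component along the slope is m₁g sin 59° = 10.5 × 9.81 × 0.8572 = 88.296 N and the normal force is N = m₁g cos 59° = 53.051 N.
Kinetic friction opposes the crate's motion up the incline: f = μN = 0.18 × 53.051 = 9.549 N acting down the slope.
Newton's second law for the crate (up-slope positive): T − 88.296 − 9.549 = 10.5 a. For the hanging block (downward positive): 13.3 × 9.81 − T = 13.3 a.
Adding the two equations eliminates T: 32.628 = 23.8 a, so a = 1.3709 m/s².
Then from the hanging block's equation, T = 13.3 × (9.81 − 1.3709) = 112.240 N.

112.24 N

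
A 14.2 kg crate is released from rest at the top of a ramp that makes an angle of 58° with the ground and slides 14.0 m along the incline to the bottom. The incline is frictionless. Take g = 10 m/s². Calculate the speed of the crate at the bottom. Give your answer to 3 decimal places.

15.410 m/s

The weight component along the incline is mg sin 58° = 120.423 N and the normal force is N = mg cos 58° = 75.249 N.
With no friction, a = g sin 58° = 8.4805 m/s².
Starting from rest over a distance of 14.0 m, v² = 2aL = 2 × 8.4805 × 14.0 = 237.4540, so v = 15.4095 m/s.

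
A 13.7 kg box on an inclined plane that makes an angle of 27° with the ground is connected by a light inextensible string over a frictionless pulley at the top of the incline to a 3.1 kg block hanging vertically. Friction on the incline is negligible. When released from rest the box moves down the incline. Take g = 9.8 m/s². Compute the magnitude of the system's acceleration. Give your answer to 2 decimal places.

For the box on the incline: the weight component along the slope is m₁g sin 27° = 13.7 × 9.8 × 0.4540 = 60.954 N and the normal force is N = m₁g cos 27° = 119.627 N.
Newton's second law for the box (down-slope positive): 60.954 − T = 13.7 a. For the hanging block (upward positive): T − 3.1 × 9.8 = 3.1 a.
Adding the two equations eliminates T: 30.574 = 16.8 a, so a = 1.8199 m/s².

1.82 m/s²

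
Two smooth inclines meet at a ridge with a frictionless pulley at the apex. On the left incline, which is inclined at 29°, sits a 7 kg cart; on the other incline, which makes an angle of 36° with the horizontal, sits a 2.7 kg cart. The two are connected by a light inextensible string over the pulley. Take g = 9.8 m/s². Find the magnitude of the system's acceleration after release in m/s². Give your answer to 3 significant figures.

1.83 m/s²

Resolve each weight along its own incline: the 7 kg mass has component 7 × 9.8 × sin 29° = 33.258 N down its slope, and the 2.7 kg mass has 2.7 × 9.8 × sin 36° = 15.553 N down its slope.
The 7 kg side's 33.258 N exceeds the other side's 15.553 N, so that mass slides down and the 2.7 kg mass slides up. Taking that direction as positive, Newton's second law for the whole system gives 33.258 − 15.553 = (7 + 2.7) a, so a = 17.705 / 9.7 = 1.8253 m/s².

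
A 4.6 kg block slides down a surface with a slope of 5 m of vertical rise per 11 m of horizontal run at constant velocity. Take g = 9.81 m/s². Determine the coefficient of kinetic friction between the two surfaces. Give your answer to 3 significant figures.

0.455

At constant velocity the net force along the incline is zero: mg sin 24.44° = μ mg cos 24.44°.
So μ = tan 24.44° = 0.4138 / 0.9104 = 0.4545.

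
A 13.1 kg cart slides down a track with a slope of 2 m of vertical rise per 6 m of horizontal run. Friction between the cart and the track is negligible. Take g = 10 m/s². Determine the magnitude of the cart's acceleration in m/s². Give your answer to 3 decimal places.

Resolving the weight along the incline: the component pulling the cart down the slope is mg sin 18.43° = 13.1 × 10 × 0.3162 = 41.422 N, and the normal force is N = mg cos 18.43° = 13.1 × 10 × 0.9487 = 124.280 N.
With no friction the net force along the incline is 41.422 N, so a = g sin 18.43° = 41.422 / 13.1 = 3.1620 m/s².

3.162 m/s²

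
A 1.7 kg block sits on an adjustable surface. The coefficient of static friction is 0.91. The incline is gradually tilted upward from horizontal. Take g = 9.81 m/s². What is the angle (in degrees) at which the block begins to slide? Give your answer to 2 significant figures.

At the threshold of sliding, static friction is at its maximum μ_s N and exactly balances the weight component along the incline: mg sin θ = μ_s mg cos θ.
Hence tan θ = μ_s = 0.91, so θ = arctan(0.91) = 42.3022°.

42°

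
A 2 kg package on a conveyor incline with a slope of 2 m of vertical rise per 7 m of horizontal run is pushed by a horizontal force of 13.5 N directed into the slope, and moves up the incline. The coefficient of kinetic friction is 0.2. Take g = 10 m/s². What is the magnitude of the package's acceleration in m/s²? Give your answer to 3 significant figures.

The horizontal push has components F cos 15.95° = 13.5 × 0.9615 = 12.980 N up the incline and F sin 15.95° = 13.5 × 0.2747 = 3.708 N pressing into the surface.
The normal force is therefore N = mg cos 15.95° + F sin 15.95° = 19.230 + 3.708 = 22.938 N, and kinetic friction down the slope is μN = 0.2 × 22.938 = 4.588 N.
Along the incline: F cos 15.95° − mg sin 15.95° − μN = ma, so 12.980 − 5.494 − 4.588 = 2 a, giving a = 1.4490 m/s².

1.45 m/s²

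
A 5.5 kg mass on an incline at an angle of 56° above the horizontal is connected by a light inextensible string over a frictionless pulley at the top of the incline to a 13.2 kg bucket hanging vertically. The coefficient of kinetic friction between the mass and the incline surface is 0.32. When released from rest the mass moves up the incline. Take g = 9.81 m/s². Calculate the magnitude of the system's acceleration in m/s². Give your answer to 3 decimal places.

4.016 m/s²

For the mass on the incline: the weight component along the slope is m₁g sin 56° = 5.5 × 9.81 × 0.8290 = 44.729 N and the normal force is N = m₁g cos 56° = 30.171 N.
Kinetic friction opposes the mass's motion up the incline: f = μN = 0.32 × 30.171 = 9.655 N acting down the slope.
Newton's second law for the mass (up-slope positive): T − 44.729 − 9.655 = 5.5 a. For the hanging bucket (downward positive): 13.2 × 9.81 − T = 13.2 a.
Adding the two equations eliminates T: 75.108 = 18.7 a, so a = 4.0165 m/s².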